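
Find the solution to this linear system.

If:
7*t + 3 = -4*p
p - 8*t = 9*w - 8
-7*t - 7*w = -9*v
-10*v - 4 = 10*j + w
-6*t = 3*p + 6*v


Then:
j = -119/65
p = 256/39
t = -163/39
v = 35/39
w = 16/3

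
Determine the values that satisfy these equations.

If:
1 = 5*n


Then:
n = 1/5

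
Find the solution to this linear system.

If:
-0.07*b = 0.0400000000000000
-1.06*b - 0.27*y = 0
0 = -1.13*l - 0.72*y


Then:
b = -0.57
l = -1.43
y = 2.24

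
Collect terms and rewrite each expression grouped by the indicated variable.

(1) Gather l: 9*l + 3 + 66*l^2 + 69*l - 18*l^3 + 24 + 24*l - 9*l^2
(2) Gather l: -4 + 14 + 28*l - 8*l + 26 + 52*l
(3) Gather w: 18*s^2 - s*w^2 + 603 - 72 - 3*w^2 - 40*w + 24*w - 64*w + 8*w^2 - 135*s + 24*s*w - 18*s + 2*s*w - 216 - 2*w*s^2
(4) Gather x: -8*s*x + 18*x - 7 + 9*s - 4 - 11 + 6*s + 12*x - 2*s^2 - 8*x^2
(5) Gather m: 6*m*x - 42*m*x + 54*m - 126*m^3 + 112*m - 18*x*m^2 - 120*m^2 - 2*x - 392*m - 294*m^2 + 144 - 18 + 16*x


(1) = -18*l^3 + 57*l^2 + 102*l + 27
(2) = 72*l + 36
(3) = 18*s^2 - 153*s + w^2*(5 - s) + w*(-2*s^2 + 26*s - 80) + 315
(4) = -2*s^2 + 15*s - 8*x^2 + x*(30 - 8*s) - 22
(5) = -126*m^3 + m^2*(-18*x - 414) + m*(-36*x - 226) + 14*x + 126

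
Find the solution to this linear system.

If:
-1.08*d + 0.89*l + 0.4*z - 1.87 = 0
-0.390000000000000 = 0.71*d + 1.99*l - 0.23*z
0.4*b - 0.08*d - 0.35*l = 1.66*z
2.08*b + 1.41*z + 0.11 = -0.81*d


Then:
b = 0.43
d = -1.43
l = 0.32
z = 0.10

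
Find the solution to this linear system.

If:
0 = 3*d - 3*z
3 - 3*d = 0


Then:
d = 1
z = 1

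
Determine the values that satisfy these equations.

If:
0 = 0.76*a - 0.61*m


Then:
a = 0.802631578947368*m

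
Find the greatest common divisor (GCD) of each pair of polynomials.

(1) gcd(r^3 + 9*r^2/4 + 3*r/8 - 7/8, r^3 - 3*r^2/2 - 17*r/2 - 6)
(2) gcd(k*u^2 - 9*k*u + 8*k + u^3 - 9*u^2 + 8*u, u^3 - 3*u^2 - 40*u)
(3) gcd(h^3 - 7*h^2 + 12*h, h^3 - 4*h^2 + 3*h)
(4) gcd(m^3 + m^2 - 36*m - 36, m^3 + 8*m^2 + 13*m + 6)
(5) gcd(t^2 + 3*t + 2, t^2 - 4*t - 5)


(1) = r + 1
(2) = u - 8
(3) = gcd(h*(h - 4)*(h - 3), h*(h - 3)*(h - 1)) = h^2 - 3*h
(4) = m^2 + 7*m + 6
(5) = gcd((t + 1)*(t + 2), (t - 5)*(t + 1)) = t + 1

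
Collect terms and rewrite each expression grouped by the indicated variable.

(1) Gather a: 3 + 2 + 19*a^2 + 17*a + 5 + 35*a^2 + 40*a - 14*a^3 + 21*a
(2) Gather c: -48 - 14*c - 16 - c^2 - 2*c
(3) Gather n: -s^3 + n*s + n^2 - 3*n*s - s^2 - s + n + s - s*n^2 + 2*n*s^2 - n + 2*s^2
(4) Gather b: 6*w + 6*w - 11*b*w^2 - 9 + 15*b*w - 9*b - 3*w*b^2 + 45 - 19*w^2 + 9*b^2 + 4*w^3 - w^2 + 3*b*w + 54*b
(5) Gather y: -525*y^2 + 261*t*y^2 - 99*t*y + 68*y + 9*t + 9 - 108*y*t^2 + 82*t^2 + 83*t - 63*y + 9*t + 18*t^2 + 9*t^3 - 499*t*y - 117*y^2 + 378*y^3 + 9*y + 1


(1) = -14*a^3 + 54*a^2 + 78*a + 10
(2) = -c^2 - 16*c - 64
(3) = n^2*(1 - s) + n*(2*s^2 - 2*s) - s^3 + s^2
(4) = b^2*(9 - 3*w) + b*(-11*w^2 + 18*w + 45) + 4*w^3 - 20*w^2 + 12*w + 36
(5) = 9*t^3 + 100*t^2 + 101*t + 378*y^3 + y^2*(261*t - 642) + y*(-108*t^2 - 598*t + 14) + 10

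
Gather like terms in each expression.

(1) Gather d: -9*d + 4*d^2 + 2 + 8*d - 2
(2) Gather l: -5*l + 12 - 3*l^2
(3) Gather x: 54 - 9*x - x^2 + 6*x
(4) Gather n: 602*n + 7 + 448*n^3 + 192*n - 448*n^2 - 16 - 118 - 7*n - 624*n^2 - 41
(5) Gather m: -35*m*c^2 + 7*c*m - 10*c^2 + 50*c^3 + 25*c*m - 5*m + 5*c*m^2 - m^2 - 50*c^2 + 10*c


(1) = 4*d^2 - d
(2) = -3*l^2 - 5*l + 12
(3) = -x^2 - 3*x + 54
(4) = 448*n^3 - 1072*n^2 + 787*n - 168
(5) = 50*c^3 - 60*c^2 + 10*c + m^2*(5*c - 1) + m*(-35*c^2 + 32*c - 5)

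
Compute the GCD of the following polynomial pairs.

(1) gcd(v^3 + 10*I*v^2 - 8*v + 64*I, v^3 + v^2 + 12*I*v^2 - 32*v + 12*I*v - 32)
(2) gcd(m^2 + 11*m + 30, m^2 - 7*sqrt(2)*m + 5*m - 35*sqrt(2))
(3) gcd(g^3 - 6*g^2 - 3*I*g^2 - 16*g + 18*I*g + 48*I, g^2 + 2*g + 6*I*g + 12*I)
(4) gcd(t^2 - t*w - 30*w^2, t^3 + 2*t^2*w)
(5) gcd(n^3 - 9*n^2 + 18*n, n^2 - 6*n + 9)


(1) = v^2 + 12*I*v - 32
(2) = gcd((m + 5)*(m + 6), (m + 5)*(m - 7*sqrt(2))) = m + 5
(3) = gcd((g - 8)*(g + 2)*(g - 3*I), (g + 2)*(g + 6*I)) = g + 2
(4) = 1
(5) = gcd(n*(n - 6)*(n - 3), (n - 3)^2) = n - 3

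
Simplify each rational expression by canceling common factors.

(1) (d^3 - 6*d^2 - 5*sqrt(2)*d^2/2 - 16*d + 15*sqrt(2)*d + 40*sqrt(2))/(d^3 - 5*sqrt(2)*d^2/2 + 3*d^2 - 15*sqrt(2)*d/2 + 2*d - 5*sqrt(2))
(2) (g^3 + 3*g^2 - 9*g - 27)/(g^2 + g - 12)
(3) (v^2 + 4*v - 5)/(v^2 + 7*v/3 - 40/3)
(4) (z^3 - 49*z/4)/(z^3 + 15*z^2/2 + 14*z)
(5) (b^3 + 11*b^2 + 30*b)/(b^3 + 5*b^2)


(1) = (4*d - 32)/(4*d + 4)
(2) = (g^2 + 6*g + 9)/(g + 4)
(3) = (3*v - 3)/(3*v - 8)
(4) = (2*z - 7)/(2*z + 8)
(5) = (b + 6)/b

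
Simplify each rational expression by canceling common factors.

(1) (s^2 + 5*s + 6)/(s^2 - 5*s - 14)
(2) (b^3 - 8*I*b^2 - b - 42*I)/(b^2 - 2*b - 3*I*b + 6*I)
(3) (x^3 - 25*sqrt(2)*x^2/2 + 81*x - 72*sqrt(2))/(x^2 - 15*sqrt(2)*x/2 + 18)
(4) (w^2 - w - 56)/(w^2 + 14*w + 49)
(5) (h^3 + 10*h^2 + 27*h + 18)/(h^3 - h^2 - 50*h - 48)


(1) = (s + 3)/(s - 7)
(2) = (b^2 - 5*I*b + 14)/(b - 2)
(3) = (4*x^2 - 44*sqrt(2)*x + 192)/(4*x - 24*sqrt(2))
(4) = (w - 8)/(w + 7)
(5) = (h + 3)/(h - 8)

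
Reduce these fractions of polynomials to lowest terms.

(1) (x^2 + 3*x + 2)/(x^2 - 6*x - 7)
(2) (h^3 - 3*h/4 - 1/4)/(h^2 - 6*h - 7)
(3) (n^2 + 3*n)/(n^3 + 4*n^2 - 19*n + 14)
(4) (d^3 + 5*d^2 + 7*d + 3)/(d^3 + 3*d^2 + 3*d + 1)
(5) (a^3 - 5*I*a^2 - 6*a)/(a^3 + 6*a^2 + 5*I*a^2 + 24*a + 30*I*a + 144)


(1) = (x + 2)/(x - 7)
(2) = (4*h^3 - 3*h - 1)/(4*h^2 - 24*h - 28)
(3) = (n^2 + 3*n)/(n^3 + 4*n^2 - 19*n + 14)
(4) = (d + 3)/(d + 1)
(5) = (a^2 - 2*I*a)/(a^2 + a*(6 + 8*I) + 48*I)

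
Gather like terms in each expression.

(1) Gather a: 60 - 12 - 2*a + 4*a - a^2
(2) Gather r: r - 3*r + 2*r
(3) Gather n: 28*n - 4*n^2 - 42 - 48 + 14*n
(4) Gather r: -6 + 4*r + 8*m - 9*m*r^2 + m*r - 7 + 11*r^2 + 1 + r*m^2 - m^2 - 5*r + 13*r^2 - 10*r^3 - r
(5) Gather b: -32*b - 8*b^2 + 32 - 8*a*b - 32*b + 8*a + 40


(1) = -a^2 + 2*a + 48
(2) = 0
(3) = -4*n^2 + 42*n - 90
(4) = -m^2 + 8*m - 10*r^3 + r^2*(24 - 9*m) + r*(m^2 + m - 2) - 12
(5) = 8*a - 8*b^2 + b*(-8*a - 64) + 72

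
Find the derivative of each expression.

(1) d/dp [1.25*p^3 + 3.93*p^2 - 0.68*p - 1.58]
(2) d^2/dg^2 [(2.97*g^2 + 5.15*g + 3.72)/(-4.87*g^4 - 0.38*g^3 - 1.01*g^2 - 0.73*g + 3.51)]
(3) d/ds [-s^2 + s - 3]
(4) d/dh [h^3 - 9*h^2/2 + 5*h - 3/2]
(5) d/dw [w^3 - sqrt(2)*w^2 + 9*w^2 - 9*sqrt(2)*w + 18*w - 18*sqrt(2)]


(1) = 3.75*p^2 + 7.86*p - 0.68
(2) = (-422.635158*g^8 - 1498.682112*g^7 - 1888.667458*g^6 - 236.272986*g^5 - 1451.304666*g^4 - 1895.124416*g^3 - 937.62549*g^2 - 155.770542*g - 129.913404)/(115.501303*g^12 + 27.037266*g^11 + 73.971891*g^10 + 63.209519*g^9 - 226.292136*g^8 - 15.95058*g^7 - 94.61134*g^6 - 80.111709*g^5 + 165.027651*g^4 - 1.093607*g^3 + 31.718466*g^2 + 26.981019*g - 43.243551)
(3) = 1 - 2*s
(4) = 3*h^2 - 9*h + 5
(5) = 3*w^2 - 2*sqrt(2)*w + 18*w - 9*sqrt(2) + 18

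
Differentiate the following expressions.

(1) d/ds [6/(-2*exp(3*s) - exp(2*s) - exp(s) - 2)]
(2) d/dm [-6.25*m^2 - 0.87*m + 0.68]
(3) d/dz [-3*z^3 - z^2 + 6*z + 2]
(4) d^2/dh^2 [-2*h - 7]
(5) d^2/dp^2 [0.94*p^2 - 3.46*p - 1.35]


(1) = (36*exp(2*s) + 12*exp(s) + 6)*exp(s)/(2*exp(3*s) + exp(2*s) + exp(s) + 2)^2
(2) = -12.5*m - 0.87
(3) = -9*z^2 - 2*z + 6
(4) = 0
(5) = 1.88000000000000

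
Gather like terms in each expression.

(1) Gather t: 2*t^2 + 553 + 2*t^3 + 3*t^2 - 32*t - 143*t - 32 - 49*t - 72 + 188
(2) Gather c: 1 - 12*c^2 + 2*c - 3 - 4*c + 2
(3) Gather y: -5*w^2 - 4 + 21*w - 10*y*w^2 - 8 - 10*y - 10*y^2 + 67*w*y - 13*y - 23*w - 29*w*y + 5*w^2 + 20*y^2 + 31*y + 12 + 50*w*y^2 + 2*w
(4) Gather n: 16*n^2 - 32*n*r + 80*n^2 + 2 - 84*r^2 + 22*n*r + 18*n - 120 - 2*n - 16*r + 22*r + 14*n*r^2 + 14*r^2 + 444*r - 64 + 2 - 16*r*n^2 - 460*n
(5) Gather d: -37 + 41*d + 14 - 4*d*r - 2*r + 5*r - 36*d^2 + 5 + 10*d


(1) = 2*t^3 + 5*t^2 - 224*t + 637
(2) = -12*c^2 - 2*c
(3) = y^2*(50*w + 10) + y*(-10*w^2 + 38*w + 8)
(4) = n^2*(96 - 16*r) + n*(14*r^2 - 10*r - 444) - 70*r^2 + 450*r - 180
(5) = -36*d^2 + d*(51 - 4*r) + 3*r - 18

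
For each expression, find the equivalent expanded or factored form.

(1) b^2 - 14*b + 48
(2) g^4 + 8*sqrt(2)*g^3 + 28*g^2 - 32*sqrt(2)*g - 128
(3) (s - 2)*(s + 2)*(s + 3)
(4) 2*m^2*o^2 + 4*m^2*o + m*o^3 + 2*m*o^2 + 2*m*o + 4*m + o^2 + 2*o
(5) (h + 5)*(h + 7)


(1) = (b - 8)*(b - 6)
(2) = (g - 2)*(g + 2)*(g + 4*sqrt(2))^2
(3) = s^3 + 3*s^2 - 4*s - 12
(4) = (2*m + o)*(o + 2)*(m*o + 1)
(5) = h^2 + 12*h + 35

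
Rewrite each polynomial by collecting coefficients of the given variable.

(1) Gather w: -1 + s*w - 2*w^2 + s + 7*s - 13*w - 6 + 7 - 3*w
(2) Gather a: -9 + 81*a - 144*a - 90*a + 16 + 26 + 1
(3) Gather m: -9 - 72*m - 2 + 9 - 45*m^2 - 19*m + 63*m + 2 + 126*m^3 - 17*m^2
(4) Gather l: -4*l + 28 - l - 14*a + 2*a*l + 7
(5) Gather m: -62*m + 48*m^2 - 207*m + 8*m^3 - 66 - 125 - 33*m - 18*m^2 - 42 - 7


(1) = 8*s - 2*w^2 + w*(s - 16)
(2) = 34 - 153*a
(3) = 126*m^3 - 62*m^2 - 28*m
(4) = -14*a + l*(2*a - 5) + 35
(5) = 8*m^3 + 30*m^2 - 302*m - 240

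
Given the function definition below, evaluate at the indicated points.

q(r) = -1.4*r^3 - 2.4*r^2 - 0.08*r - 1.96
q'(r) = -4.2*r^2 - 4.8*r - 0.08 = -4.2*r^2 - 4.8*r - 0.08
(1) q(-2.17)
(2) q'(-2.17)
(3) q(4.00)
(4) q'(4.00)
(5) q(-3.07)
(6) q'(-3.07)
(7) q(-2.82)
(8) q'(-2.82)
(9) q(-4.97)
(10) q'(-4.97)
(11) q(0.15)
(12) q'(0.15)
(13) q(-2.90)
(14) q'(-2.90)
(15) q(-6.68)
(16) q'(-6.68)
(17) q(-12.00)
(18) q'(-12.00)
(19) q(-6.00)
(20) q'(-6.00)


(1) = 1.22
(2) = -9.44
(3) = -130.28
(4) = -86.48
(5) = 16.17
(6) = -24.93
(7) = 10.58
(8) = -19.94
(9) = 111.02
(10) = -79.97
(11) = -2.03
(12) = -0.89
(13) = 12.23
(14) = -21.48
(15) = 308.79
(16) = -155.43
(17) = 2072.60
(18) = -547.28
(19) = 214.52
(20) = -122.48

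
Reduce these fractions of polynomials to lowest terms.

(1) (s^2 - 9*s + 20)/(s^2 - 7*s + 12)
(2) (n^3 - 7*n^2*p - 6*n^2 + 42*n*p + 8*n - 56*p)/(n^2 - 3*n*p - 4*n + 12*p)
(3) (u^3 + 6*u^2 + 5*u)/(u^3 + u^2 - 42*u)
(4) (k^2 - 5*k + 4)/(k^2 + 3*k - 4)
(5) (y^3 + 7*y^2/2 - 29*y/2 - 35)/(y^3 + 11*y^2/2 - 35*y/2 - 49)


(1) = (s - 5)/(s - 3)
(2) = (-n^2 + 7*n*p + 2*n - 14*p)/(-n + 3*p)
(3) = (u^2 + 6*u + 5)/(u^2 + u - 42)
(4) = (k - 4)/(k + 4)
(5) = (y + 5)/(y + 7)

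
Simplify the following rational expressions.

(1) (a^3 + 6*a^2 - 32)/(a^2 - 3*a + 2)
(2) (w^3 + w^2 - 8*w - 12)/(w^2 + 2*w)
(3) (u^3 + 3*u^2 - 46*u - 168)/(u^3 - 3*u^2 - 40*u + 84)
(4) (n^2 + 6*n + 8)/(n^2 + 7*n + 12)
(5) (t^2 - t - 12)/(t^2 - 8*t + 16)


(1) = (a^2 + 8*a + 16)/(a - 1)
(2) = (w^2 - w - 6)/w
(3) = (u + 4)/(u - 2)
(4) = (n + 2)/(n + 3)
(5) = (t + 3)/(t - 4)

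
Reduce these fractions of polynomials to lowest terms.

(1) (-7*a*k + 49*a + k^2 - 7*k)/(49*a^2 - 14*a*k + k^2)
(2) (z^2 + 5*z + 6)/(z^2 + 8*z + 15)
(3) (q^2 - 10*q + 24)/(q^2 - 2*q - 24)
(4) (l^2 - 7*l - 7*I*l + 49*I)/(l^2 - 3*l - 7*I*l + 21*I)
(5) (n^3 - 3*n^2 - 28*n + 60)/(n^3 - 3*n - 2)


(1) = (7 - k)/(7*a - k)
(2) = (z + 2)/(z + 5)
(3) = (q - 4)/(q + 4)
(4) = (l - 7)/(l - 3)
(5) = (n^2 - n - 30)/(n^2 + 2*n + 1)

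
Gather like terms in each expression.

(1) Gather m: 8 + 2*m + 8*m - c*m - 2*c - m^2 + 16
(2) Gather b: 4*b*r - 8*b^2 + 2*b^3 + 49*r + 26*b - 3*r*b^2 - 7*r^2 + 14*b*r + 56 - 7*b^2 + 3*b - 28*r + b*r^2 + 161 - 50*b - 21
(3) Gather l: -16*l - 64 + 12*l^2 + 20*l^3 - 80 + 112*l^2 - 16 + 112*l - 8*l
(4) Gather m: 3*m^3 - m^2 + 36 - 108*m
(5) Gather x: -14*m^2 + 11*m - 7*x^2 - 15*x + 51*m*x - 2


(1) = -2*c - m^2 + m*(10 - c) + 24
(2) = 2*b^3 + b^2*(-3*r - 15) + b*(r^2 + 18*r - 21) - 7*r^2 + 21*r + 196
(3) = 20*l^3 + 124*l^2 + 88*l - 160
(4) = 3*m^3 - m^2 - 108*m + 36
(5) = -14*m^2 + 11*m - 7*x^2 + x*(51*m - 15) - 2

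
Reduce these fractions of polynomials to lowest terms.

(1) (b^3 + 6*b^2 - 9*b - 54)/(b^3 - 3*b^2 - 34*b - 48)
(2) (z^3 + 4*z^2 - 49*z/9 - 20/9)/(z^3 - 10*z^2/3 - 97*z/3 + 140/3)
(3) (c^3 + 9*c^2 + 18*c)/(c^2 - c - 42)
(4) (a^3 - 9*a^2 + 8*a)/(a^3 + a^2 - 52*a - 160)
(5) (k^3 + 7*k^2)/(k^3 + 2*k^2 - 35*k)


(1) = (b^2 + 3*b - 18)/(b^2 - 6*b - 16)
(2) = (3*z + 1)/(3*z - 21)
(3) = (c^2 + 3*c)/(c - 7)
(4) = (a^2 - a)/(a^2 + 9*a + 20)
(5) = k/(k - 5)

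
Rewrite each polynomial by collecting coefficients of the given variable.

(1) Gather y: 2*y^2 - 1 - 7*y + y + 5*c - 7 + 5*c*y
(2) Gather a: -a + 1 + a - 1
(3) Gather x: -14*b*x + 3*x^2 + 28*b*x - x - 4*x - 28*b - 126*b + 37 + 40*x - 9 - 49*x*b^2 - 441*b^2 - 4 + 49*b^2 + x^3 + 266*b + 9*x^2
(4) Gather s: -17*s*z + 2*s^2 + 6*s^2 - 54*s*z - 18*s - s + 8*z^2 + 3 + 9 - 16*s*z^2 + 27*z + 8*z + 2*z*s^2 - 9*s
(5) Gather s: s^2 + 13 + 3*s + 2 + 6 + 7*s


(1) = 5*c + 2*y^2 + y*(5*c - 6) - 8
(2) = 0
(3) = -392*b^2 + 112*b + x^3 + 12*x^2 + x*(-49*b^2 + 14*b + 35) + 24
(4) = s^2*(2*z + 8) + s*(-16*z^2 - 71*z - 28) + 8*z^2 + 35*z + 12
(5) = s^2 + 10*s + 21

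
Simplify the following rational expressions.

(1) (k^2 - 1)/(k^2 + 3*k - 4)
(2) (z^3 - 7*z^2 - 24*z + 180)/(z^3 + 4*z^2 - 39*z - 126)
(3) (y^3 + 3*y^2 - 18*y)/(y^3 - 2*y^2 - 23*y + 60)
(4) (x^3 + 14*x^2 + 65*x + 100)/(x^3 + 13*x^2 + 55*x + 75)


(1) = (k + 1)/(k + 4)
(2) = (z^2 - z - 30)/(z^2 + 10*z + 21)
(3) = (y^2 + 6*y)/(y^2 + y - 20)
(4) = (x + 4)/(x + 3)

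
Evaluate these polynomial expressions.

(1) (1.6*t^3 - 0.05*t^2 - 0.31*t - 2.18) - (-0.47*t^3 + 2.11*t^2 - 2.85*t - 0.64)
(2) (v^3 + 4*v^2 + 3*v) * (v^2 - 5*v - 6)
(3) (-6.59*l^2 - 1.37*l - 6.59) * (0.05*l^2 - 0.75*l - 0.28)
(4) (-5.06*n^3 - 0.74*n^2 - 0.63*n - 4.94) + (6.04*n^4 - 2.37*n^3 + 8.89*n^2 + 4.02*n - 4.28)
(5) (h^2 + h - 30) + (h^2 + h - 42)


(1) = 2.07*t^3 - 2.16*t^2 + 2.54*t - 1.54
(2) = v^5 - v^4 - 23*v^3 - 39*v^2 - 18*v
(3) = -0.3295*l^4 + 4.874*l^3 + 2.5432*l^2 + 5.3261*l + 1.8452
(4) = 6.04*n^4 - 7.43*n^3 + 8.15*n^2 + 3.39*n - 9.22
(5) = 2*h^2 + 2*h - 72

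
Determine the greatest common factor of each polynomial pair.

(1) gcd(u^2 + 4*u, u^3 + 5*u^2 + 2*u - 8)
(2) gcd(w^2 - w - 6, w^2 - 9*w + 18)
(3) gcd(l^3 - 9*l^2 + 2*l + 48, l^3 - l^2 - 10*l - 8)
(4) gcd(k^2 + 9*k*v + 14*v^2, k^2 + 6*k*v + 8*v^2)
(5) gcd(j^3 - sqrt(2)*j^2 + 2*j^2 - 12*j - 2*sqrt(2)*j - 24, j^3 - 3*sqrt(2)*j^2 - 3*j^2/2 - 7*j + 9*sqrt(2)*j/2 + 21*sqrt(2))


(1) = u + 4
(2) = gcd((w - 3)*(w + 2), (w - 6)*(w - 3)) = w - 3
(3) = l + 2
(4) = k + 2*v
(5) = j^2 + j*(2 - 3*sqrt(2)) - 6*sqrt(2)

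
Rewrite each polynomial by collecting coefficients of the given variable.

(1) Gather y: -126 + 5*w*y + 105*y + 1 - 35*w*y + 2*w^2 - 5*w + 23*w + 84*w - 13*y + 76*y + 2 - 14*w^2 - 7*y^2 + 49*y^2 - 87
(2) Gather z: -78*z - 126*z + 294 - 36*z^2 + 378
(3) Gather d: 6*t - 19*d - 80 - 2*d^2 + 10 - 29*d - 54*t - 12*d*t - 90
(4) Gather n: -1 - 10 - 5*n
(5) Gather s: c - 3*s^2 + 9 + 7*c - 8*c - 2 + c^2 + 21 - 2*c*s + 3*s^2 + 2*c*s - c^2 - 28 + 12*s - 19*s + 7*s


(1) = -12*w^2 + 102*w + 42*y^2 + y*(168 - 30*w) - 210
(2) = -36*z^2 - 204*z + 672
(3) = -2*d^2 + d*(-12*t - 48) - 48*t - 160
(4) = -5*n - 11
(5) = 0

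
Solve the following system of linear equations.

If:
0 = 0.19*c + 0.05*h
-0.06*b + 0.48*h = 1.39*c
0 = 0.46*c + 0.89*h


Then:
b = 0.00
c = 0.00
h = 0.00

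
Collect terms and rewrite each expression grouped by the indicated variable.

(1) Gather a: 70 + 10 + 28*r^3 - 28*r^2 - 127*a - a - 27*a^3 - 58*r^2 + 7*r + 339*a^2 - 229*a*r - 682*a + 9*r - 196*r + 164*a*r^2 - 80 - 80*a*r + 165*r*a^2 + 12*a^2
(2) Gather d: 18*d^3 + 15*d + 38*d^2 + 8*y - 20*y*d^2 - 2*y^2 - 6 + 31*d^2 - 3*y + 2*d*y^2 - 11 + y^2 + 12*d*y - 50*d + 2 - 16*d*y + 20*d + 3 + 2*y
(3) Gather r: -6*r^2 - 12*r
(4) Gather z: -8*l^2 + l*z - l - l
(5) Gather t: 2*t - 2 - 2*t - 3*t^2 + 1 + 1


(1) = -27*a^3 + a^2*(165*r + 351) + a*(164*r^2 - 309*r - 810) + 28*r^3 - 86*r^2 - 180*r
(2) = 18*d^3 + d^2*(69 - 20*y) + d*(2*y^2 - 4*y - 15) - y^2 + 7*y - 12
(3) = -6*r^2 - 12*r
(4) = -8*l^2 + l*z - 2*l
(5) = -3*t^2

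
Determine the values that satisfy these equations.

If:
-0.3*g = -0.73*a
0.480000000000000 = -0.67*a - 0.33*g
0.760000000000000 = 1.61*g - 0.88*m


Then:
a = -0.33
g = -0.79
m = -2.31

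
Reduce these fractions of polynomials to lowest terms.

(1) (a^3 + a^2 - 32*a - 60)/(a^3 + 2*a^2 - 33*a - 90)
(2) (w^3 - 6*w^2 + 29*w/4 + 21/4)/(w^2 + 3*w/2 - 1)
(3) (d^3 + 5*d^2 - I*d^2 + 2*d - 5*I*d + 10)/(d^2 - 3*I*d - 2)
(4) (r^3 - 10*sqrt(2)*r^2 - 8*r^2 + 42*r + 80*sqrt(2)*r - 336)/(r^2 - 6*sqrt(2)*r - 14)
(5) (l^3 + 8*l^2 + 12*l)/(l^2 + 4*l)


(1) = (a + 2)/(a + 3)
(2) = (4*w^3 - 24*w^2 + 29*w + 21)/(4*w^2 + 6*w - 4)
(3) = (d^2 + d*(5 + I) + 5*I)/(d - I)
(4) = (r^2 + r*(-8 - 3*sqrt(2)) + 24*sqrt(2))/(r + sqrt(2))
(5) = (l^2 + 8*l + 12)/(l + 4)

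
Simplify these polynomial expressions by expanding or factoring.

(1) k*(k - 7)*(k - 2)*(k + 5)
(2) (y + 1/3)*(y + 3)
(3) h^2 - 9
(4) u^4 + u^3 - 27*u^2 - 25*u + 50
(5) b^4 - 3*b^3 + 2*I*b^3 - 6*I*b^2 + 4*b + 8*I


(1) = k^4 - 4*k^3 - 31*k^2 + 70*k
(2) = y^2 + 10*y/3 + 1
(3) = (h - 3)*(h + 3)
(4) = (u - 5)*(u - 1)*(u + 2)*(u + 5)
(5) = (b - 2)^2*(b + 1)*(b + 2*I)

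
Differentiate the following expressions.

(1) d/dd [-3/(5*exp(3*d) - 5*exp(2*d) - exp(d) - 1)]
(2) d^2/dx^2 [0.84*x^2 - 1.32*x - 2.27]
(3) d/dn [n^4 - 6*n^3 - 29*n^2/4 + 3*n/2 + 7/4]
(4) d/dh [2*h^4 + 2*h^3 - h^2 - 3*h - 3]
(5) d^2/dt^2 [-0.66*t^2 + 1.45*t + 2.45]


(1) = (45*exp(2*d) - 30*exp(d) - 3)*exp(d)/(-5*exp(3*d) + 5*exp(2*d) + exp(d) + 1)^2
(2) = 1.68000000000000
(3) = 4*n^3 - 18*n^2 - 29*n/2 + 3/2
(4) = 8*h^3 + 6*h^2 - 2*h - 3
(5) = -1.32000000000000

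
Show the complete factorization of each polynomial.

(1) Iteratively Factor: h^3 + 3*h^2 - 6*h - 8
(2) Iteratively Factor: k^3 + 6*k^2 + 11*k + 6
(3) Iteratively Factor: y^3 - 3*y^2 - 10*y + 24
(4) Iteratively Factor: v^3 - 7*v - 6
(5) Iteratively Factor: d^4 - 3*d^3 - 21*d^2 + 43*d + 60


(1) = (h + 1)*(h^2 + 2*h - 8) = (h - 2)*(h + 1)*(h + 4)
(2) = (k + 3)*(k^2 + 3*k + 2) = (k + 1)*(k + 3)*(k + 2)
(3) = (y - 4)*(y^2 + y - 6) = (y - 4)*(y + 3)*(y - 2)
(4) = (v + 2)*(v^2 - 2*v - 3) = (v + 1)*(v + 2)*(v - 3)
(5) = (d + 4)*(d^3 - 7*d^2 + 7*d + 15) = (d - 5)*(d + 4)*(d^2 - 2*d - 3) = (d - 5)*(d - 3)*(d + 4)*(d + 1)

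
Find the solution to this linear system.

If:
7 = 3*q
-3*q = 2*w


Then:
q = 7/3
w = -7/2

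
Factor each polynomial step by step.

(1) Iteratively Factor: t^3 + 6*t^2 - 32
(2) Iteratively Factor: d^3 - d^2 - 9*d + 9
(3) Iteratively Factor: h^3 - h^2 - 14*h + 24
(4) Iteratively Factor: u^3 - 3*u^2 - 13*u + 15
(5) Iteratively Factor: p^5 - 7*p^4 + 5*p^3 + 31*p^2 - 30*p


(1) = (t + 4)*(t^2 + 2*t - 8) = (t + 4)^2*(t - 2)
(2) = (d - 1)*(d^2 - 9) = (d - 3)*(d - 1)*(d + 3)
(3) = (h + 4)*(h^2 - 5*h + 6) = (h - 3)*(h + 4)*(h - 2)
(4) = (u - 5)*(u^2 + 2*u - 3) = (u - 5)*(u + 3)*(u - 1)
(5) = (p - 5)*(p^4 - 2*p^3 - 5*p^2 + 6*p) = (p - 5)*(p - 3)*(p^3 + p^2 - 2*p) = (p - 5)*(p - 3)*(p - 1)*(p^2 + 2*p) = p*(p - 5)*(p - 3)*(p - 1)*(p + 2)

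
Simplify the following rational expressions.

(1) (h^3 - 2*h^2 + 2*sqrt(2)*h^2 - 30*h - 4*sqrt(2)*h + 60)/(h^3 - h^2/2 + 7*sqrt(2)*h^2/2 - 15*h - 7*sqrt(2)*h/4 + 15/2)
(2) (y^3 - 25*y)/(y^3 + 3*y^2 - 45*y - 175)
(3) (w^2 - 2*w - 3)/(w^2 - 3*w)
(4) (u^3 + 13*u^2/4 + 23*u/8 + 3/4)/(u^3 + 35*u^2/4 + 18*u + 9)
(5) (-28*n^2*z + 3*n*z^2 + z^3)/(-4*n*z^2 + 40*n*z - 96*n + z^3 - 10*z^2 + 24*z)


(1) = (4*h^2 + h*(-12*sqrt(2) - 8) + 24*sqrt(2))/(4*h^2 + h*(-6*sqrt(2) - 2) + 3*sqrt(2))
(2) = (y^2 - 5*y)/(y^2 - 2*y - 35)
(3) = (w + 1)/w
(4) = (2*u + 1)/(2*u + 12)
(5) = (7*n*z + z^2)/(z^2 - 10*z + 24)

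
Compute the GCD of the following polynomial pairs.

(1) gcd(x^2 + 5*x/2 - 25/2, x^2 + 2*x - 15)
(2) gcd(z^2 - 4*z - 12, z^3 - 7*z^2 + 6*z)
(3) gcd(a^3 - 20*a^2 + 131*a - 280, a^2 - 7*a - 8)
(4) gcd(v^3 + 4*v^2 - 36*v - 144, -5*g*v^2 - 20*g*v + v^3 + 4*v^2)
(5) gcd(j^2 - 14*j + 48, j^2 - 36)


(1) = x + 5
(2) = z - 6
(3) = a - 8
(4) = gcd((v - 6)*(v + 4)*(v + 6), v*(-5*g + v)*(v + 4)) = v + 4
(5) = gcd((j - 8)*(j - 6), (j - 6)*(j + 6)) = j - 6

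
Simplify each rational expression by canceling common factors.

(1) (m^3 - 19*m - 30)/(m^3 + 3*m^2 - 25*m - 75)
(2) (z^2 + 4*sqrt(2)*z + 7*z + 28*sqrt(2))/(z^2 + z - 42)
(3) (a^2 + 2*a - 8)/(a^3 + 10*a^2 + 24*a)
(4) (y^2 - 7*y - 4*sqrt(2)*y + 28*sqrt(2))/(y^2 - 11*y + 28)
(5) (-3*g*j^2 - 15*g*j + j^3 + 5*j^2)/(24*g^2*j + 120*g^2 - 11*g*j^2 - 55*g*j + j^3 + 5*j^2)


(1) = (m + 2)/(m + 5)
(2) = (z + 4*sqrt(2))/(z - 6)
(3) = (a - 2)/(a^2 + 6*a)
(4) = (y - 4*sqrt(2))/(y - 4)
(5) = -j/(8*g - j)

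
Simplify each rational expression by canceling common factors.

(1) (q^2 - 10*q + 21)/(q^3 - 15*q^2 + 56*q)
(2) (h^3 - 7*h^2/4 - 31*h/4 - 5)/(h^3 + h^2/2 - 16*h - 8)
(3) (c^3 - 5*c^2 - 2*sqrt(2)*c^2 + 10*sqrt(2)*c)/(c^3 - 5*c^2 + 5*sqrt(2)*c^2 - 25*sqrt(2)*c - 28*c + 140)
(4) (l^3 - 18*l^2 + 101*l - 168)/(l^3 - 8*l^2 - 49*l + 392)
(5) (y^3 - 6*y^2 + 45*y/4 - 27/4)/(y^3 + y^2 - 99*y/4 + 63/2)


(1) = (q - 3)/(q^2 - 8*q)
(2) = (4*h^2 + 9*h + 5)/(4*h^2 + 18*h + 8)
(3) = c/(c + 7*sqrt(2))
(4) = (l - 3)/(l + 7)
(5) = (2*y^2 - 9*y + 9)/(2*y^2 + 5*y - 42)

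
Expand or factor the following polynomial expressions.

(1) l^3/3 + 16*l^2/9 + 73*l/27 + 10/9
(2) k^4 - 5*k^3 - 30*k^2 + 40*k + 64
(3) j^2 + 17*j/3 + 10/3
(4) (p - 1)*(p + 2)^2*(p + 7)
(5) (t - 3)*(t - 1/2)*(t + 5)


(1) = (l/3 + 1)*(l + 2/3)*(l + 5/3)
(2) = (k - 8)*(k - 2)*(k + 1)*(k + 4)
(3) = (j + 2/3)*(j + 5)
(4) = p^4 + 10*p^3 + 21*p^2 - 4*p - 28
(5) = t^3 + 3*t^2/2 - 16*t + 15/2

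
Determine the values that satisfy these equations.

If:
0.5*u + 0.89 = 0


Then:
u = -1.78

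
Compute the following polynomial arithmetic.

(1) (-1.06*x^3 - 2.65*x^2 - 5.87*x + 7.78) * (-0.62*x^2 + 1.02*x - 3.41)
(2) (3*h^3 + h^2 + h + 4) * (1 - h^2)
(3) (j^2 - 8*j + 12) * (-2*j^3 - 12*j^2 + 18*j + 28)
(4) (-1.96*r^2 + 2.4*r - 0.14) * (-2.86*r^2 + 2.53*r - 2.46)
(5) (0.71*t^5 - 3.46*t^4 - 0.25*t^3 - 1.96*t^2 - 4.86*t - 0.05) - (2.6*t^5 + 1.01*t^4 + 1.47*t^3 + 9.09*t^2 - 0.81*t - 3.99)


(1) = 0.6572*x^5 + 0.5618*x^4 + 4.551*x^3 - 1.7745*x^2 + 27.9523*x - 26.5298
(2) = -3*h^5 - h^4 + 2*h^3 - 3*h^2 + h + 4
(3) = -2*j^5 + 4*j^4 + 90*j^3 - 260*j^2 - 8*j + 336
(4) = 5.6056*r^4 - 11.8228*r^3 + 11.294*r^2 - 6.2582*r + 0.3444
(5) = -1.89*t^5 - 4.47*t^4 - 1.72*t^3 - 11.05*t^2 - 4.05*t + 3.94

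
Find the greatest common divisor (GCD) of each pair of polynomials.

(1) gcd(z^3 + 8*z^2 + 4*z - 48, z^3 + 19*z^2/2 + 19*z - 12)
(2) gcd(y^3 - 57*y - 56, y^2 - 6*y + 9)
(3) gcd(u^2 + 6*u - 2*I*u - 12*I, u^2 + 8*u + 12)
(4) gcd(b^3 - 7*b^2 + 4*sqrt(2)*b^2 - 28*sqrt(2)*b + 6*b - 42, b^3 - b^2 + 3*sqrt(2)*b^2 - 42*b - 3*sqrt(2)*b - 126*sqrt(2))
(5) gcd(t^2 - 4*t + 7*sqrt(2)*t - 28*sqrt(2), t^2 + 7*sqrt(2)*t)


(1) = z^2 + 10*z + 24
(2) = 1
(3) = u + 6
(4) = gcd((b - 7)*(b + sqrt(2))*(b + 3*sqrt(2)), (b - 7)*(b + 6)*(b + 3*sqrt(2))) = b^2 + b*(-7 + 3*sqrt(2)) - 21*sqrt(2)
(5) = t + 7*sqrt(2)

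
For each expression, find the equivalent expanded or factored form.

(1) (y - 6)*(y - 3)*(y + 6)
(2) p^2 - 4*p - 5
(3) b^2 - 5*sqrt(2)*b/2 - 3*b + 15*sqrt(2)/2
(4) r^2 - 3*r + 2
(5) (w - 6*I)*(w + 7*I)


(1) = y^3 - 3*y^2 - 36*y + 108
(2) = (p - 5)*(p + 1)
(3) = (b - 3)*(b - 5*sqrt(2)/2)
(4) = (r - 2)*(r - 1)
(5) = w^2 + I*w + 42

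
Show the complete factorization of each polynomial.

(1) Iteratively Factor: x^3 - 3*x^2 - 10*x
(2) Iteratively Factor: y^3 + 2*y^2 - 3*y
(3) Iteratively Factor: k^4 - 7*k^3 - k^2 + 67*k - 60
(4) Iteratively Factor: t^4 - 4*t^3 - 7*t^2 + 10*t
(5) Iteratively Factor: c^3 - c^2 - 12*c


(1) = (x - 5)*(x^2 + 2*x) = (x - 5)*(x + 2)*(x)
(2) = (y - 1)*(y^2 + 3*y) = y*(y - 1)*(y + 3)
(3) = (k - 4)*(k^3 - 3*k^2 - 13*k + 15) = (k - 4)*(k - 1)*(k^2 - 2*k - 15) = (k - 4)*(k - 1)*(k + 3)*(k - 5)
(4) = (t - 5)*(t^3 + t^2 - 2*t) = (t - 5)*(t - 1)*(t^2 + 2*t) = t*(t - 5)*(t - 1)*(t + 2)
(5) = (c - 4)*(c^2 + 3*c) = c*(c - 4)*(c + 3)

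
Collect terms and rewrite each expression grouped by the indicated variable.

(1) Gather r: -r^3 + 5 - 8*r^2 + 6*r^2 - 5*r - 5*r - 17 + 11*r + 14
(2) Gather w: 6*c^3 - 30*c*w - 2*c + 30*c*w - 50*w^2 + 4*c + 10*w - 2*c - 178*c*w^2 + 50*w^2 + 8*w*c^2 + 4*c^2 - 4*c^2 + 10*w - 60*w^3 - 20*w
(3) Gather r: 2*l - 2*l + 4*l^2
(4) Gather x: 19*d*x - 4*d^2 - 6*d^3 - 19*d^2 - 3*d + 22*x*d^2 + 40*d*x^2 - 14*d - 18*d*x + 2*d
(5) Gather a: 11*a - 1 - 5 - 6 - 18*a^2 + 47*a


(1) = -r^3 - 2*r^2 + r + 2
(2) = 6*c^3 + 8*c^2*w - 178*c*w^2 - 60*w^3
(3) = 4*l^2
(4) = -6*d^3 - 23*d^2 + 40*d*x^2 - 15*d + x*(22*d^2 + d)
(5) = -18*a^2 + 58*a - 12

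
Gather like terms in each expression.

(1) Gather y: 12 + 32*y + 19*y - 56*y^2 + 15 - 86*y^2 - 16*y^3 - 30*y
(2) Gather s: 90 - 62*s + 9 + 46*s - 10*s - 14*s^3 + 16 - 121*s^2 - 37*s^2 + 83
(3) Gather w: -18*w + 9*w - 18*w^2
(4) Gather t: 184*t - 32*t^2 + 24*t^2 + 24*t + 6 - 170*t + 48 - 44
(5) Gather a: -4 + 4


(1) = -16*y^3 - 142*y^2 + 21*y + 27
(2) = -14*s^3 - 158*s^2 - 26*s + 198
(3) = -18*w^2 - 9*w
(4) = -8*t^2 + 38*t + 10
(5) = 0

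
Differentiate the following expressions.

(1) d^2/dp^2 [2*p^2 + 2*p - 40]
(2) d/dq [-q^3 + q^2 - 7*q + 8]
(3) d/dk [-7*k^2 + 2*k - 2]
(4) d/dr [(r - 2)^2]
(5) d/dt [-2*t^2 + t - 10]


(1) = 4
(2) = -3*q^2 + 2*q - 7
(3) = 2 - 14*k
(4) = 2*r - 4
(5) = 1 - 4*t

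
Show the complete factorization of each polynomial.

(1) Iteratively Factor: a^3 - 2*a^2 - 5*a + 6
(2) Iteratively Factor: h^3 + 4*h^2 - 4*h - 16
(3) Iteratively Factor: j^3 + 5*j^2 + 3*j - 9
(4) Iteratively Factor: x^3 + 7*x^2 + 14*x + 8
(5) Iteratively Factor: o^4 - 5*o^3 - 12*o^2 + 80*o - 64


(1) = (a + 2)*(a^2 - 4*a + 3) = (a - 1)*(a + 2)*(a - 3)
(2) = (h + 2)*(h^2 + 2*h - 8) = (h - 2)*(h + 2)*(h + 4)
(3) = (j + 3)*(j^2 + 2*j - 3) = (j + 3)^2*(j - 1)
(4) = (x + 1)*(x^2 + 6*x + 8) = (x + 1)*(x + 2)*(x + 4)
(5) = (o - 4)*(o^3 - o^2 - 16*o + 16) = (o - 4)*(o + 4)*(o^2 - 5*o + 4) = (o - 4)*(o - 1)*(o + 4)*(o - 4)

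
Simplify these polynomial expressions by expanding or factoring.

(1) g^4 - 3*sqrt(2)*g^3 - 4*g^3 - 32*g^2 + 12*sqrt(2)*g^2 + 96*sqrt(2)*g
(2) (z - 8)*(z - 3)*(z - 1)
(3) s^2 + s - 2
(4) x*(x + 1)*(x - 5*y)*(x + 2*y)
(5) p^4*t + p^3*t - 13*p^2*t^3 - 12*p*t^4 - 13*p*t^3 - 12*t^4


(1) = g*(g - 8)*(g + 4)*(g - 3*sqrt(2))
(2) = z^3 - 12*z^2 + 35*z - 24
(3) = (s - 1)*(s + 2)
(4) = x^4 - 3*x^3*y + x^3 - 10*x^2*y^2 - 3*x^2*y - 10*x*y^2
(5) = (p - 4*t)*(p + t)*(p + 3*t)*(p*t + t)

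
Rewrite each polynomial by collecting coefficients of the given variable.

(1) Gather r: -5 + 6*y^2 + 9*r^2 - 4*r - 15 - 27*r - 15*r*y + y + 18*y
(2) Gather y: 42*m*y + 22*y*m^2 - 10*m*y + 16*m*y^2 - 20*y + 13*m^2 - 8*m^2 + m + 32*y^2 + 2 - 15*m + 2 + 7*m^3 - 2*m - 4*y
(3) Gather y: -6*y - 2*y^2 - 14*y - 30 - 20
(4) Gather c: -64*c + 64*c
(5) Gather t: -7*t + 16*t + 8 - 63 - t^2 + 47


(1) = 9*r^2 + r*(-15*y - 31) + 6*y^2 + 19*y - 20
(2) = 7*m^3 + 5*m^2 - 16*m + y^2*(16*m + 32) + y*(22*m^2 + 32*m - 24) + 4
(3) = -2*y^2 - 20*y - 50
(4) = 0
(5) = -t^2 + 9*t - 8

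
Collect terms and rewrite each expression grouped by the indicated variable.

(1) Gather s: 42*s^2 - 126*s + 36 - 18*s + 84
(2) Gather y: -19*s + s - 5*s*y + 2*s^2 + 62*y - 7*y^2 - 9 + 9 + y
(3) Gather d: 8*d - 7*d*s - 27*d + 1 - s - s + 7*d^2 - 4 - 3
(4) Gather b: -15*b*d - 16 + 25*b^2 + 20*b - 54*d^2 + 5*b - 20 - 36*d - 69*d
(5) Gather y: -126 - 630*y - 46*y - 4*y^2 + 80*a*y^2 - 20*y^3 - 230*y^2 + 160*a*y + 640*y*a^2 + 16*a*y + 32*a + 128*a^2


(1) = 42*s^2 - 144*s + 120
(2) = 2*s^2 - 18*s - 7*y^2 + y*(63 - 5*s)
(3) = 7*d^2 + d*(-7*s - 19) - 2*s - 6
(4) = 25*b^2 + b*(25 - 15*d) - 54*d^2 - 105*d - 36
(5) = 128*a^2 + 32*a - 20*y^3 + y^2*(80*a - 234) + y*(640*a^2 + 176*a - 676) - 126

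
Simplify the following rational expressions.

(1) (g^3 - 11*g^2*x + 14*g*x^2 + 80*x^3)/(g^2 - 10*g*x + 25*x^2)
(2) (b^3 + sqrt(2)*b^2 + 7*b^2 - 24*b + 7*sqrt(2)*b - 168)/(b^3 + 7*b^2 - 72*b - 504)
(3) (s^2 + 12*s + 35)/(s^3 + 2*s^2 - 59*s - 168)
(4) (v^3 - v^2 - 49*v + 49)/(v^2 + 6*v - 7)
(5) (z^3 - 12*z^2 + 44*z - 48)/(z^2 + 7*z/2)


(1) = (-g^2 + 6*g*x + 16*x^2)/(-g + 5*x)
(2) = (b^2 + sqrt(2)*b - 24)/(b^2 - 72)
(3) = (s + 5)/(s^2 - 5*s - 24)
(4) = v - 7
(5) = (2*z^3 - 24*z^2 + 88*z - 96)/(2*z^2 + 7*z)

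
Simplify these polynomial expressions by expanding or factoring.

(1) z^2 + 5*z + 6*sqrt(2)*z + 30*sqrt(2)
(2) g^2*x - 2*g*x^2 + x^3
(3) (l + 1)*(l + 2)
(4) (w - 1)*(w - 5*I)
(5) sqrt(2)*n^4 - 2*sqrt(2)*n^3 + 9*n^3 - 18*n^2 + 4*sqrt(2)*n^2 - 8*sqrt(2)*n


(1) = (z + 5)*(z + 6*sqrt(2))
(2) = x*(-g + x)^2
(3) = l^2 + 3*l + 2
(4) = w^2 - w - 5*I*w + 5*I
(5) = n*(n - 2)*(n + 4*sqrt(2))*(sqrt(2)*n + 1)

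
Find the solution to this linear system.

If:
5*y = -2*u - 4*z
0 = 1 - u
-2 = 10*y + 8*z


Then:
No Solution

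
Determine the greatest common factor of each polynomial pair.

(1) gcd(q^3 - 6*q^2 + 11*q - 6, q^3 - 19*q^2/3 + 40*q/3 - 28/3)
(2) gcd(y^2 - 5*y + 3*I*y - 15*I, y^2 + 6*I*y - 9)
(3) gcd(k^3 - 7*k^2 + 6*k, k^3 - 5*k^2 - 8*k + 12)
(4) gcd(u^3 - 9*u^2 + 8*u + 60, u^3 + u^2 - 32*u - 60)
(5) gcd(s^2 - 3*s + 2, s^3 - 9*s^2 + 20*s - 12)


(1) = q - 2
(2) = gcd((y - 5)*(y + 3*I), (y + 3*I)^2) = y + 3*I
(3) = k^2 - 7*k + 6
(4) = gcd((u - 6)*(u - 5)*(u + 2), (u - 6)*(u + 2)*(u + 5)) = u^2 - 4*u - 12
(5) = gcd((s - 2)*(s - 1), (s - 6)*(s - 2)*(s - 1)) = s^2 - 3*s + 2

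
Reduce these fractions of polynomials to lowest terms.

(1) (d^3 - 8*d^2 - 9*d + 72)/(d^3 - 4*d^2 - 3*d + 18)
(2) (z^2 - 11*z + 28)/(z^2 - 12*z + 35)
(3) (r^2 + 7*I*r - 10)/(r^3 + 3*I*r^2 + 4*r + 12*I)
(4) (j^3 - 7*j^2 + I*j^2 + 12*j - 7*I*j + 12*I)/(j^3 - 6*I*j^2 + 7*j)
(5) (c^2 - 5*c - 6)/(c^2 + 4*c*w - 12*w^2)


(1) = (d^2 - 5*d - 24)/(d^2 - d - 6)
(2) = (z - 4)/(z - 5)
(3) = (r + 5*I)/(r^2 + I*r + 6)
(4) = (j^2 - 7*j + 12)/(j^2 - 7*I*j)
(5) = (-c^2 + 5*c + 6)/(-c^2 - 4*c*w + 12*w^2)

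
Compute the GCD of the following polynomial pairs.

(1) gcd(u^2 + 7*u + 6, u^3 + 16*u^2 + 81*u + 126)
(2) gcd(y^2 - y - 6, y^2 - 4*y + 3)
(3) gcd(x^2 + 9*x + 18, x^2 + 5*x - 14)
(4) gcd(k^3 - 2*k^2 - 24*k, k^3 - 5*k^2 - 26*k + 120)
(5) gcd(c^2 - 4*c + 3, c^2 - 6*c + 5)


(1) = gcd((u + 1)*(u + 6), (u + 3)*(u + 6)*(u + 7)) = u + 6
(2) = gcd((y - 3)*(y + 2), (y - 3)*(y - 1)) = y - 3
(3) = 1
(4) = k - 6
(5) = c - 1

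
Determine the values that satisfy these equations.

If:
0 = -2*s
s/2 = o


Then:
o = 0
s = 0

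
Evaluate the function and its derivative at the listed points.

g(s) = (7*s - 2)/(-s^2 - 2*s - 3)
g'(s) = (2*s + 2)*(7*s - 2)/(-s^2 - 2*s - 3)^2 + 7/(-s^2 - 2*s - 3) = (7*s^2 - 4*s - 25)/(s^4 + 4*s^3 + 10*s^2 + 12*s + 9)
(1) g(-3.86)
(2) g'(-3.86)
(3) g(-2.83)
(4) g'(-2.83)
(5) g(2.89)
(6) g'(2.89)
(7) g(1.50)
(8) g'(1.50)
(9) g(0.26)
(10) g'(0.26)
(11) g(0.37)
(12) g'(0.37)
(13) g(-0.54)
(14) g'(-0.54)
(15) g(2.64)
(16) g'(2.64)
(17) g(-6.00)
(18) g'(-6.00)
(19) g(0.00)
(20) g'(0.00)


(1) = 2.85
(2) = 0.91
(3) = 4.08
(4) = 1.48
(5) = -1.06
(6) = 0.07
(7) = -1.03
(8) = -0.22
(9) = 0.05
(10) = -1.99
(11) = -0.15
(12) = -1.70
(13) = 2.61
(14) = -4.25
(15) = -1.08
(16) = 0.06
(17) = 1.63
(18) = 0.34
(19) = 0.67
(20) = -2.78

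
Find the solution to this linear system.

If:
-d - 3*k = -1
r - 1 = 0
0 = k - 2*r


Then:
d = -5
k = 2
r = 1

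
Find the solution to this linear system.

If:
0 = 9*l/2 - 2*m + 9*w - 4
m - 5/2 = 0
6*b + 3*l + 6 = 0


Then:
b = w - 2
l = 2 - 2*w
m = 5/2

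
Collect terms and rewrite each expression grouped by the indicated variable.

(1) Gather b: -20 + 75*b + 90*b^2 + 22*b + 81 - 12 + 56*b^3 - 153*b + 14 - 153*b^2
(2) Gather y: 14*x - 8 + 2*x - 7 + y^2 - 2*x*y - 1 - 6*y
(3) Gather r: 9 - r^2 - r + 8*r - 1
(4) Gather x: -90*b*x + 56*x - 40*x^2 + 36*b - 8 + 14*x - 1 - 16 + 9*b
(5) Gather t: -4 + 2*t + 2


(1) = 56*b^3 - 63*b^2 - 56*b + 63
(2) = 16*x + y^2 + y*(-2*x - 6) - 16
(3) = -r^2 + 7*r + 8
(4) = 45*b - 40*x^2 + x*(70 - 90*b) - 25
(5) = 2*t - 2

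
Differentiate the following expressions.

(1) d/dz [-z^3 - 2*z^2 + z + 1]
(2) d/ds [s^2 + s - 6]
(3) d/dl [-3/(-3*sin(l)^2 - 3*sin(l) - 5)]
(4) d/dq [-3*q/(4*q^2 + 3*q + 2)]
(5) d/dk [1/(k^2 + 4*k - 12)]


(1) = -3*z^2 - 4*z + 1
(2) = 2*s + 1
(3) = -9*(2*sin(l) + 1)*cos(l)/(3*sin(l)^2 + 3*sin(l) + 5)^2
(4) = 6*(2*q^2 - 1)/(16*q^4 + 24*q^3 + 25*q^2 + 12*q + 4)
(5) = 2*(-k - 2)/(k^2 + 4*k - 12)^2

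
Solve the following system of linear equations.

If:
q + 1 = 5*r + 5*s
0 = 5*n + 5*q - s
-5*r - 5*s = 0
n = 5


Then:
n = 5
q = -1
r = -20
s = 20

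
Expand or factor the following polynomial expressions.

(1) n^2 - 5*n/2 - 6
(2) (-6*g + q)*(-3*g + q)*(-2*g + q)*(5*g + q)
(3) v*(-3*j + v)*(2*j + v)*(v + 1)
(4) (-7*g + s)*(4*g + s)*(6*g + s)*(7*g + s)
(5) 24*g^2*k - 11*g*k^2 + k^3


(1) = (n - 4)*(n + 3/2)
(2) = -180*g^4 + 144*g^3*q - 19*g^2*q^2 - 6*g*q^3 + q^4
(3) = -6*j^2*v^2 - 6*j^2*v - j*v^3 - j*v^2 + v^4 + v^3
(4) = -1176*g^4 - 490*g^3*s - 25*g^2*s^2 + 10*g*s^3 + s^4
(5) = k*(-8*g + k)*(-3*g + k)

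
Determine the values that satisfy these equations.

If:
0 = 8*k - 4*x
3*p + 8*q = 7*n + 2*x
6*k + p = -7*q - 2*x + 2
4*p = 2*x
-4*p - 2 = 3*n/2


Then:
k = -244/107
n = 508/107
p = -244/107
q = 414/107
x = -488/107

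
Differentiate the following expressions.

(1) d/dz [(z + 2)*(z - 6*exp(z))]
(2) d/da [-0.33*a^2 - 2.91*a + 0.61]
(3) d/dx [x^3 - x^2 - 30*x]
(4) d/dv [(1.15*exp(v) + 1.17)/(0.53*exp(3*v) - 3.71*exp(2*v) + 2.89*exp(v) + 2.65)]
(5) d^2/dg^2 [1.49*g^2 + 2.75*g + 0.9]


(1) = z - (z + 2)*(6*exp(z) - 1) - 6*exp(z)
(2) = -0.66*a - 2.91
(3) = 3*x^2 - 2*x - 30
(4) = (-1.219*exp(3*v) + 2.4062*exp(2*v) + 8.6814*exp(v) - 0.3338)*exp(v)/(0.2809*exp(6*v) - 3.9326*exp(5*v) + 16.8275*exp(4*v) - 18.6348*exp(3*v) - 11.3109*exp(2*v) + 15.317*exp(v) + 7.0225)
(5) = 2.98000000000000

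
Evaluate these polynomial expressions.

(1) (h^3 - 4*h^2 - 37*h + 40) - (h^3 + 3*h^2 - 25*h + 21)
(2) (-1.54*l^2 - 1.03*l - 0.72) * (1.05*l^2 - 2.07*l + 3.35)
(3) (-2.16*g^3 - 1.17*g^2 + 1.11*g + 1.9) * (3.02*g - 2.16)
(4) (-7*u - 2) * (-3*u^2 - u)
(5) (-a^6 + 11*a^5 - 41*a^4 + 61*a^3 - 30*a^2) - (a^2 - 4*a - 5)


(1) = -7*h^2 - 12*h + 19
(2) = -1.617*l^4 + 2.1063*l^3 - 3.7829*l^2 - 1.9601*l - 2.412
(3) = -6.5232*g^4 + 1.1322*g^3 + 5.8794*g^2 + 3.3404*g - 4.104
(4) = 21*u^3 + 13*u^2 + 2*u
(5) = -a^6 + 11*a^5 - 41*a^4 + 61*a^3 - 31*a^2 + 4*a + 5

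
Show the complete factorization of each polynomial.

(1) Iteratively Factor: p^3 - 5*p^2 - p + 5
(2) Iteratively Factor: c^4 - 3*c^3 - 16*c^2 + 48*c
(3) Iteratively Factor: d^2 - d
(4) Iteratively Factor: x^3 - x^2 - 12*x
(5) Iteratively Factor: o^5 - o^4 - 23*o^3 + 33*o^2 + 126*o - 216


(1) = (p - 5)*(p^2 - 1) = (p - 5)*(p - 1)*(p + 1)
(2) = (c)*(c^3 - 3*c^2 - 16*c + 48) = c*(c - 3)*(c^2 - 16) = c*(c - 4)*(c - 3)*(c + 4)
(3) = (d)*(d - 1)
(4) = (x)*(x^2 - x - 12) = x*(x - 4)*(x + 3)
(5) = (o - 3)*(o^4 + 2*o^3 - 17*o^2 - 18*o + 72) = (o - 3)*(o - 2)*(o^3 + 4*o^2 - 9*o - 36) = (o - 3)^2*(o - 2)*(o^2 + 7*o + 12) = (o - 3)^2*(o - 2)*(o + 4)*(o + 3)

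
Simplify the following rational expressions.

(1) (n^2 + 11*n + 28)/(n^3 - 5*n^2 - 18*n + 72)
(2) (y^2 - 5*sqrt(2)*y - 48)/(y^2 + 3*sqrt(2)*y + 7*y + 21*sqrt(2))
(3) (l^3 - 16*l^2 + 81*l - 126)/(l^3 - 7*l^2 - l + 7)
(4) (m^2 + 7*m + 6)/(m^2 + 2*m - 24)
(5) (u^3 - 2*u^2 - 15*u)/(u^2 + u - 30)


(1) = (n + 7)/(n^2 - 9*n + 18)
(2) = (y - 8*sqrt(2))/(y + 7)
(3) = (l^2 - 9*l + 18)/(l^2 - 1)
(4) = (m + 1)/(m - 4)
(5) = (u^2 + 3*u)/(u + 6)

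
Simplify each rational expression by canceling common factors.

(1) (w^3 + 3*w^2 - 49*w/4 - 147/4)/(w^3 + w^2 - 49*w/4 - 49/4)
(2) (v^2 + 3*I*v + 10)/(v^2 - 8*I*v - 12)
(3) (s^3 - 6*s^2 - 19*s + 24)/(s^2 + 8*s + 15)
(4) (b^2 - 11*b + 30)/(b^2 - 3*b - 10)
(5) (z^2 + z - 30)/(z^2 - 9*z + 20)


(1) = (w + 3)/(w + 1)
(2) = (v + 5*I)/(v - 6*I)
(3) = (s^2 - 9*s + 8)/(s + 5)
(4) = (b - 6)/(b + 2)
(5) = (z + 6)/(z - 4)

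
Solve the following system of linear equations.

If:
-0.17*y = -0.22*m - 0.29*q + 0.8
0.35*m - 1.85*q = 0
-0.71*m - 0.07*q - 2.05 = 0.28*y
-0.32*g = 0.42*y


Then:
g = 7.50
m = -0.62
q = -0.12
y = -5.71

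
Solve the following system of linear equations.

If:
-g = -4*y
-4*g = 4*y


Then:
g = 0
y = 0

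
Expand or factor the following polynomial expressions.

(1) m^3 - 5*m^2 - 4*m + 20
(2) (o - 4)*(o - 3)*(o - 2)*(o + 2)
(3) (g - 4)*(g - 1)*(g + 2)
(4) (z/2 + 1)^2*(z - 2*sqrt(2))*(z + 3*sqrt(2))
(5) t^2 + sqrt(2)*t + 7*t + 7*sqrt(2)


(1) = (m - 5)*(m - 2)*(m + 2)
(2) = o^4 - 7*o^3 + 8*o^2 + 28*o - 48
(3) = g^3 - 3*g^2 - 6*g + 8
(4) = z^4/4 + sqrt(2)*z^3/4 + z^3 - 2*z^2 + sqrt(2)*z^2 - 12*z + sqrt(2)*z - 12
(5) = (t + 7)*(t + sqrt(2))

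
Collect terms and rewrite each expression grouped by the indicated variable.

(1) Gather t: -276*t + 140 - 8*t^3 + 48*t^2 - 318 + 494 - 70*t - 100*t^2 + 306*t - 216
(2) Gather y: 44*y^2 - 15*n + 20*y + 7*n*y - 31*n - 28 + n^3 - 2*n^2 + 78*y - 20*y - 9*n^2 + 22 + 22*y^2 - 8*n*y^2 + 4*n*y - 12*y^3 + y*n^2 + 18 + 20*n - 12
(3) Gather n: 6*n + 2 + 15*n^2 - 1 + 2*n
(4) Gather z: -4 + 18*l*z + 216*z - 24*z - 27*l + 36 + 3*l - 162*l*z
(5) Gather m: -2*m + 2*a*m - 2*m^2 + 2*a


(1) = -8*t^3 - 52*t^2 - 40*t + 100
(2) = n^3 - 11*n^2 - 26*n - 12*y^3 + y^2*(66 - 8*n) + y*(n^2 + 11*n + 78)
(3) = 15*n^2 + 8*n + 1
(4) = -24*l + z*(192 - 144*l) + 32
(5) = 2*a - 2*m^2 + m*(2*a - 2)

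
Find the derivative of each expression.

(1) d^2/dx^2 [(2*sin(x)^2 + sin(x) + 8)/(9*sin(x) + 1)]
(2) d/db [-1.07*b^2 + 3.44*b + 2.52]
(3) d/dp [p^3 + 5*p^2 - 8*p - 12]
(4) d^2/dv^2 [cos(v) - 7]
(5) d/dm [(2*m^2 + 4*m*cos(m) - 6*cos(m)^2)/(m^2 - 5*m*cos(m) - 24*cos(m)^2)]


(1) = (-162*sin(x)^4 - 54*sin(x)^3 - 647*sin(x)^2 + 71*sin(x) + 1282)/(9*sin(x) + 1)^3
(2) = 3.44 - 2.14*b
(3) = 3*p^2 + 10*p - 8
(4) = -cos(v)
(5) = -(14*m*sin(m) + 14*cos(m))/(m - 8*cos(m))^2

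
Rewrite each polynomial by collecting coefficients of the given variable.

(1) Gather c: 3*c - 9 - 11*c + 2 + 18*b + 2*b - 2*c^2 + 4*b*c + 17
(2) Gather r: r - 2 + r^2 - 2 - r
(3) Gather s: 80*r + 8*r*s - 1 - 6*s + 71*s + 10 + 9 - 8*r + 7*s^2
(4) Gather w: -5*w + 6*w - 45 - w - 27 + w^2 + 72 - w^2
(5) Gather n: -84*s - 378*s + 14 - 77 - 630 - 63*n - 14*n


(1) = 20*b - 2*c^2 + c*(4*b - 8) + 10
(2) = r^2 - 4
(3) = 72*r + 7*s^2 + s*(8*r + 65) + 18
(4) = 0
(5) = -77*n - 462*s - 693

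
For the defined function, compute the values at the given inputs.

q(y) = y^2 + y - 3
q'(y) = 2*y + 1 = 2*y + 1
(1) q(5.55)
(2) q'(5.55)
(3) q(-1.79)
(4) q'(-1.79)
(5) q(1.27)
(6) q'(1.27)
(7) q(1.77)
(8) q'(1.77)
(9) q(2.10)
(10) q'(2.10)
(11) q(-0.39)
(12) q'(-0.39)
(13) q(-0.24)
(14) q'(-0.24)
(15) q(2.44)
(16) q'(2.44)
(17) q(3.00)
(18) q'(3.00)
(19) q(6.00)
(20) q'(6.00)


(1) = 33.35
(2) = 12.10
(3) = -1.59
(4) = -2.58
(5) = -0.12
(6) = 3.54
(7) = 1.90
(8) = 4.54
(9) = 3.51
(10) = 5.20
(11) = -3.24
(12) = 0.22
(13) = -3.18
(14) = 0.52
(15) = 5.39
(16) = 5.88
(17) = 9.00
(18) = 7.00
(19) = 39.00
(20) = 13.00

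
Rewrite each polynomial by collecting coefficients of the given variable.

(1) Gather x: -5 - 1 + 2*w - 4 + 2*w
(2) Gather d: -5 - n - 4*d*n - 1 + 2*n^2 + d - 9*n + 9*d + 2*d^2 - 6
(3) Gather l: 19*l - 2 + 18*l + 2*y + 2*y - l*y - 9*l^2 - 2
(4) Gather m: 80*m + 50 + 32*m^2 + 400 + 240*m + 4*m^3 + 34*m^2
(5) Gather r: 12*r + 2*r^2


(1) = 4*w - 10
(2) = 2*d^2 + d*(10 - 4*n) + 2*n^2 - 10*n - 12
(3) = -9*l^2 + l*(37 - y) + 4*y - 4
(4) = 4*m^3 + 66*m^2 + 320*m + 450
(5) = 2*r^2 + 12*r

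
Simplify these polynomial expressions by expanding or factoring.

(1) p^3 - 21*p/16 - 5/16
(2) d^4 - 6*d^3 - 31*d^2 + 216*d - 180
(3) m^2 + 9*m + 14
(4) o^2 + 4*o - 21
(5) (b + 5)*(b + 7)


(1) = (p - 5/4)*(p + 1/4)*(p + 1)
(2) = (d - 6)*(d - 5)*(d - 1)*(d + 6)
(3) = (m + 2)*(m + 7)
(4) = (o - 3)*(o + 7)
(5) = b^2 + 12*b + 35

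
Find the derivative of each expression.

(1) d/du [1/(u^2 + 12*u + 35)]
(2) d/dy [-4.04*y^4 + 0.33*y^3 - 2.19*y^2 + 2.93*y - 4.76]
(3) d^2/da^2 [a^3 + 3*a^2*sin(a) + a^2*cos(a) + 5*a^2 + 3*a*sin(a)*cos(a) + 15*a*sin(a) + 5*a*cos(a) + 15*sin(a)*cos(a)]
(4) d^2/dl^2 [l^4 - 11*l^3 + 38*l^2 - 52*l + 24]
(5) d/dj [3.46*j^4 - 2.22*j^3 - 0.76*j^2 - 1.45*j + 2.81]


(1) = 2*(-u - 6)/(u^2 + 12*u + 35)^2
(2) = -16.16*y^3 + 0.99*y^2 - 4.38*y + 2.93
(3) = -3*a^2*sin(a) - a^2*cos(a) - 19*a*sin(a) - 6*a*sin(2*a) + 7*a*cos(a) + 6*a - 4*sin(a) - 30*sin(2*a) + 32*cos(a) + 6*cos(2*a) + 10
(4) = 12*l^2 - 66*l + 76
(5) = 13.84*j^3 - 6.66*j^2 - 1.52*j - 1.45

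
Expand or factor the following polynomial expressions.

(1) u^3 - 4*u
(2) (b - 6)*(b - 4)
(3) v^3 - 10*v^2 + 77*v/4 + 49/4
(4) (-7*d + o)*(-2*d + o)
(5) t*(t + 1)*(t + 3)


(1) = u*(u - 2)*(u + 2)
(2) = b^2 - 10*b + 24
(3) = (v - 7)*(v - 7/2)*(v + 1/2)
(4) = 14*d^2 - 9*d*o + o^2
(5) = t^3 + 4*t^2 + 3*t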